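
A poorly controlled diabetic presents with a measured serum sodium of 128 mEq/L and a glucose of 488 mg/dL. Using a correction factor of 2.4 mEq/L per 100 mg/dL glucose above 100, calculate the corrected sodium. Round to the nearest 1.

137 mEq/L

Corrected Na = measured Na + 2.4 · (glucose − 100)/100
= 128 + 2.4 · (488 − 100)/100
= 128 + 9.3
= 137.3 mEq/L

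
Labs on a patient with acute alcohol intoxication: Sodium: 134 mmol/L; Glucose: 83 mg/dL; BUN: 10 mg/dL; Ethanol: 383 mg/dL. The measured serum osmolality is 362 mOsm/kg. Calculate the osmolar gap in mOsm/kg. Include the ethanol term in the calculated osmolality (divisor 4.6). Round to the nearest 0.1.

Calculated osmolality = 2·Na + glucose/18 + BUN/2.8 + ethanol/4.6
= 2·134 + 83/18 + 10/2.8 + 383/4.6
= 268 + 4.61 + 3.57 + 83.26
= 359.44 mOsm/kg ≈ 359.4 mOsm/kg
Osmolar gap = measured − calculated = 362 − 359.4 = 2.6 mOsm/kg

2.6 mOsm/kg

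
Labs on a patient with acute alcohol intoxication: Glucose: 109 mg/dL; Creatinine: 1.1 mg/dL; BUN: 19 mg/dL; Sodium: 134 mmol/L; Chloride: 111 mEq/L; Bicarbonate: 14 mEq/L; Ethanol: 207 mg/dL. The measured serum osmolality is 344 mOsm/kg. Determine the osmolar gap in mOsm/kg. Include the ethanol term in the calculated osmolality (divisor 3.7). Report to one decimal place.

Calculated osmolality = 2·Na + glucose/18 + BUN/2.8 + ethanol/3.7
= 2·134 + 109/18 + 19/2.8 + 207/3.7
= 268 + 6.06 + 6.79 + 55.95
= 336.8 mOsm/kg ≈ 336.8 mOsm/kg
Osmolar gap = measured − calculated = 344 − 336.8 = 7.2 mOsm/kg

7.2 mOsm/kg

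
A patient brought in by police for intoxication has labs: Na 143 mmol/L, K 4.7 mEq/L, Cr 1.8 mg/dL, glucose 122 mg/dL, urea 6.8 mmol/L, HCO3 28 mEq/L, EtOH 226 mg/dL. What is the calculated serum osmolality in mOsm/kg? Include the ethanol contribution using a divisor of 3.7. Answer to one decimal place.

360.7 mOsm/kg

Calculated osmolality = 2·Na + glucose/18 + urea + ethanol/3.7
= 2·143 + 122/18 + 6.8 + 226/3.7
= 286 + 6.78 + 6.80 + 61.08
= 360.66 mOsm/kg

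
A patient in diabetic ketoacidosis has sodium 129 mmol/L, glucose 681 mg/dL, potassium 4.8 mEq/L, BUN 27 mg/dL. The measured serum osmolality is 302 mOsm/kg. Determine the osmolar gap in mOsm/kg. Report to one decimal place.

-3.5 mOsm/kg

Calculated osmolality = 2·Na + glucose/18 + BUN/2.8
= 2·129 + 681/18 + 27/2.8
= 258 + 37.83 + 9.64
= 305.47 mOsm/kg ≈ 305.5 mOsm/kg
Osmolar gap = measured − calculated = 302 − 305.5 = -3.5 mOsm/kg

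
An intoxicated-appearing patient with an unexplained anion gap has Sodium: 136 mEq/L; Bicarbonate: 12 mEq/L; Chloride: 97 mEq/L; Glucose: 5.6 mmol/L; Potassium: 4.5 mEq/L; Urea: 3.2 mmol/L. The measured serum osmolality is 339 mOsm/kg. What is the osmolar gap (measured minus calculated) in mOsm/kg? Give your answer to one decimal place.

58.2 mOsm/kg

Calculated osmolality = 2·Na + glucose + urea
= 2·136 + 5.6 + 3.2
= 272 + 5.60 + 3.20
= 280.8 mOsm/kg ≈ 280.8 mOsm/kg
Osmolar gap = measured − calculated = 339 − 280.8 = 58.2 mOsm/kg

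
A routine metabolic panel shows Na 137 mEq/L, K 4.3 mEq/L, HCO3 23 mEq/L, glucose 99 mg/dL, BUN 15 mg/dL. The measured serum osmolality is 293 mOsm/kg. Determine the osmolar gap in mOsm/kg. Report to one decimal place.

8.1 mOsm/kg

Calculated osmolality = 2·Na + glucose/18 + BUN/2.8
= 2·137 + 99/18 + 15/2.8
= 274 + 5.50 + 5.36
= 284.86 mOsm/kg ≈ 284.9 mOsm/kg
Osmolar gap = measured − calculated = 293 − 284.9 = 8.1 mOsm/kg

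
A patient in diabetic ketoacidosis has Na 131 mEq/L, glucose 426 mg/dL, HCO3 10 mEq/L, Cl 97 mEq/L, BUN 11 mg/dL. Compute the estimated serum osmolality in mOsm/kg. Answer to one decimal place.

289.6 mOsm/kg

Calculated osmolality = 2·Na + glucose/18 + BUN/2.8
= 2·131 + 426/18 + 11/2.8
= 262 + 23.67 + 3.93
= 289.6 mOsm/kg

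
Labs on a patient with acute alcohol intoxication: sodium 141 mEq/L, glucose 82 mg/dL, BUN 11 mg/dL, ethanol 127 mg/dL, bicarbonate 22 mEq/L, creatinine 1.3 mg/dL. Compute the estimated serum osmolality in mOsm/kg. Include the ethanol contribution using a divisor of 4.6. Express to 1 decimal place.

318.1 mOsm/kg

Calculated osmolality = 2·Na + glucose/18 + BUN/2.8 + ethanol/4.6
= 2·141 + 82/18 + 11/2.8 + 127/4.6
= 282 + 4.56 + 3.93 + 27.61
= 318.1 mOsm/kg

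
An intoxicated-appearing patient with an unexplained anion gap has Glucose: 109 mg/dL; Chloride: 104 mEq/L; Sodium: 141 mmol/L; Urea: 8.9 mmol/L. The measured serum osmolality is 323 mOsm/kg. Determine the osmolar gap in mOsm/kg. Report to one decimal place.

Calculated osmolality = 2·Na + glucose/18 + urea
= 2·141 + 109/18 + 8.9
= 282 + 6.06 + 8.90
= 296.96 mOsm/kg ≈ 297.0 mOsm/kg
Osmolar gap = measured − calculated = 323 − 297.0 = 26.0 mOsm/kg

26.0 mOsm/kg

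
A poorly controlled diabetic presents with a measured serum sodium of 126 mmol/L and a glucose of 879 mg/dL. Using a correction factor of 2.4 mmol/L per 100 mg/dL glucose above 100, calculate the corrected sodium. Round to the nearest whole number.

Corrected Na = measured Na + 2.4 · (glucose − 100)/100
= 126 + 2.4 · (879 − 100)/100
= 126 + 18.7
= 144.7 mmol/L

145 mmol/L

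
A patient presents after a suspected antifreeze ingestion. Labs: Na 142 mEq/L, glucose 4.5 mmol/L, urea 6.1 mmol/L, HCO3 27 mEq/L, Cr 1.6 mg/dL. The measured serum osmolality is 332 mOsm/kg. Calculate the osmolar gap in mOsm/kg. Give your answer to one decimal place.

Calculated osmolality = 2·Na + glucose + urea
= 2·142 + 4.5 + 6.1
= 284 + 4.50 + 6.10
= 294.6 mOsm/kg ≈ 294.6 mOsm/kg
Osmolar gap = measured − calculated = 332 − 294.6 = 37.4 mOsm/kg

37.4 mOsm/kg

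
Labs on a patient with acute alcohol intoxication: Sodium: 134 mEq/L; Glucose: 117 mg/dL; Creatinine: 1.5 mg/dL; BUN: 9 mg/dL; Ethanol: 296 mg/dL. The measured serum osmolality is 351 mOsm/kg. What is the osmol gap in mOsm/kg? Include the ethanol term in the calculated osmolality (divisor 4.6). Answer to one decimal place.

Calculated osmolality = 2·Na + glucose/18 + BUN/2.8 + ethanol/4.6
= 2·134 + 117/18 + 9/2.8 + 296/4.6
= 268 + 6.50 + 3.21 + 64.35
= 342.06 mOsm/kg ≈ 342.1 mOsm/kg
Osmolar gap = measured − calculated = 351 − 342.1 = 8.9 mOsm/kg

8.9 mOsm/kg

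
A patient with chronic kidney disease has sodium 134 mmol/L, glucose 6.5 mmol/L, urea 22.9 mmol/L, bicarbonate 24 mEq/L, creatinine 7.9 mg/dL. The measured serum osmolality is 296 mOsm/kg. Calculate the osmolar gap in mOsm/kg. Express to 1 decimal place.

Calculated osmolality = 2·Na + glucose + urea
= 2·134 + 6.5 + 22.9
= 268 + 6.50 + 22.90
= 297.4 mOsm/kg ≈ 297.4 mOsm/kg
Osmolar gap = measured − calculated = 296 − 297.4 = -1.4 mOsm/kg

-1.4 mOsm/kg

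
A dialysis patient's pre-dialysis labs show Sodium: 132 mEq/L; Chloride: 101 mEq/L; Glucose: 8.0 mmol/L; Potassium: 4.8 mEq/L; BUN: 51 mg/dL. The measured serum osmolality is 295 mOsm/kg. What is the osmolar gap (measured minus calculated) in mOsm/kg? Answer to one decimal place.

Calculated osmolality = 2·Na + glucose + BUN/2.8
= 2·132 + 8 + 51/2.8
= 264 + 8 + 18.21
= 290.21 mOsm/kg ≈ 290.2 mOsm/kg
Osmolar gap = measured − calculated = 295 − 290.2 = 4.8 mOsm/kg

4.8 mOsm/kg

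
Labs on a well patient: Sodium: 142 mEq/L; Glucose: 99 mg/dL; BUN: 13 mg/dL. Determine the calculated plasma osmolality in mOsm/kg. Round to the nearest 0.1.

294.1 mOsm/kg

Calculated osmolality = 2·Na + glucose/18 + BUN/2.8
= 2·142 + 99/18 + 13/2.8
= 284 + 5.50 + 4.64
= 294.14 mOsm/kg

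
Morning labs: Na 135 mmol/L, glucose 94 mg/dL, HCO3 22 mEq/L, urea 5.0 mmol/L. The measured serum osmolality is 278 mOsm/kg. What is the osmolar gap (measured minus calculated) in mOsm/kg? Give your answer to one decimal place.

Calculated osmolality = 2·Na + glucose/18 + urea
= 2·135 + 94/18 + 5
= 270 + 5.22 + 5
= 280.22 mOsm/kg ≈ 280.2 mOsm/kg
Osmolar gap = measured − calculated = 278 − 280.2 = -2.2 mOsm/kg

-2.2 mOsm/kg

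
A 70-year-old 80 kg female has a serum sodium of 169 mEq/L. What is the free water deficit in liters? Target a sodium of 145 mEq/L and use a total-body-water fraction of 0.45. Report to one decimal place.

TBW = 0.45 · 80 = 36 L
Free water deficit = TBW · (Na/145 − 1)
= 36 · (169/145 − 1)
= 36 · 0.1655
= 5.96 L

6.0 L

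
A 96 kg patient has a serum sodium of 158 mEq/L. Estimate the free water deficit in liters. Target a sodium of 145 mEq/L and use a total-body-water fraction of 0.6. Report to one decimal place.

5.2 L

TBW = 0.6 · 96 = 57.6 L
Free water deficit = TBW · (Na/145 − 1)
= 57.6 · (158/145 − 1)
= 57.6 · 0.0897
= 5.17 L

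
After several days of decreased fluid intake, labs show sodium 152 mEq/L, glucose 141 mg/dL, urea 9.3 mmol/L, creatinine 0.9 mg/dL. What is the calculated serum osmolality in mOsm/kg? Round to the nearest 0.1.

321.1 mOsm/kg

Calculated osmolality = 2·Na + glucose/18 + urea
= 2·152 + 141/18 + 9.3
= 304 + 7.83 + 9.30
= 321.13 mOsm/kg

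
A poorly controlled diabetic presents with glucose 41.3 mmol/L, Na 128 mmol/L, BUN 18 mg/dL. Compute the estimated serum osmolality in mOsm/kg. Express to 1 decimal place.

Calculated osmolality = 2·Na + glucose + BUN/2.8
= 2·128 + 41.3 + 18/2.8
= 256 + 41.30 + 6.43
= 303.73 mOsm/kg

303.7 mOsm/kg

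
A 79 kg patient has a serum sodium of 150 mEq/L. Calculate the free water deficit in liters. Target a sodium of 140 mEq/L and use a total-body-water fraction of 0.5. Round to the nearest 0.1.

2.8 L

TBW = 0.5 · 79 = 39.5 L
Free water deficit = TBW · (Na/140 − 1)
= 39.5 · (150/140 − 1)
= 39.5 · 0.0714
= 2.82 L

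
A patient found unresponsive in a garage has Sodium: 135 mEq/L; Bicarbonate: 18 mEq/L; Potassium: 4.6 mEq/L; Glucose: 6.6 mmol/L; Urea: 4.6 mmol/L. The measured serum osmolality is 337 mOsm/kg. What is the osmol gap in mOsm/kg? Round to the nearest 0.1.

Calculated osmolality = 2·Na + glucose + urea
= 2·135 + 6.6 + 4.6
= 270 + 6.60 + 4.60
= 281.2 mOsm/kg ≈ 281.2 mOsm/kg
Osmolar gap = measured − calculated = 337 − 281.2 = 55.8 mOsm/kg

55.8 mOsm/kg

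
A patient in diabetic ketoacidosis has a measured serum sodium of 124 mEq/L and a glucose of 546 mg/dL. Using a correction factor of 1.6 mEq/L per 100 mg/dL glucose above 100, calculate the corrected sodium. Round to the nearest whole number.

Corrected Na = measured Na + 1.6 · (glucose − 100)/100
= 124 + 1.6 · (546 − 100)/100
= 124 + 7.1
= 131.1 mEq/L

131 mEq/L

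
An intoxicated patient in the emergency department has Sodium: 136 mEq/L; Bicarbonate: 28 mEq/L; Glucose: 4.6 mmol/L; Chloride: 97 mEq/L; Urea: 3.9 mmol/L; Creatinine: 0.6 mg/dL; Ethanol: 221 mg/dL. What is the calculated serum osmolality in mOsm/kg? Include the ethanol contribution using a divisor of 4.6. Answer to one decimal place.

Calculated osmolality = 2·Na + glucose + urea + ethanol/4.6
= 2·136 + 4.6 + 3.9 + 221/4.6
= 272 + 4.60 + 3.90 + 48.04
= 328.54 mOsm/kg

328.5 mOsm/kg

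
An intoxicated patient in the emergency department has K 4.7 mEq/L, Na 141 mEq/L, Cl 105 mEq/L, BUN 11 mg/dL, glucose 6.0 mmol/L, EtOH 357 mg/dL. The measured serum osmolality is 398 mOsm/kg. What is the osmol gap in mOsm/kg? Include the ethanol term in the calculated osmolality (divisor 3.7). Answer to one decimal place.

Calculated osmolality = 2·Na + glucose + BUN/2.8 + ethanol/3.7
= 2·141 + 6 + 11/2.8 + 357/3.7
= 282 + 6 + 3.93 + 96.49
= 388.42 mOsm/kg ≈ 388.4 mOsm/kg
Osmolar gap = measured − calculated = 398 − 388.4 = 9.6 mOsm/kg

9.6 mOsm/kg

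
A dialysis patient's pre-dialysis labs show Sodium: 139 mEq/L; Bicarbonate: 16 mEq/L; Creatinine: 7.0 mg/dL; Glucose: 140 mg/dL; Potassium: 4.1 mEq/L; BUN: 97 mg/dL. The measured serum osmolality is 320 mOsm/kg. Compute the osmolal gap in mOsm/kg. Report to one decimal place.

-0.4 mOsm/kg

Calculated osmolality = 2·Na + glucose/18 + BUN/2.8
= 2·139 + 140/18 + 97/2.8
= 278 + 7.78 + 34.64
= 320.42 mOsm/kg ≈ 320.4 mOsm/kg
Osmolar gap = measured − calculated = 320 − 320.4 = -0.4 mOsm/kg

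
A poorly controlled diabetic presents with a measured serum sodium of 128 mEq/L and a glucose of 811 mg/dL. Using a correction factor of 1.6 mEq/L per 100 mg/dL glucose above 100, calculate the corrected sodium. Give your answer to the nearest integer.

139 mEq/L

Corrected Na = measured Na + 1.6 · (glucose − 100)/100
= 128 + 1.6 · (811 − 100)/100
= 128 + 11.4
= 139.4 mEq/L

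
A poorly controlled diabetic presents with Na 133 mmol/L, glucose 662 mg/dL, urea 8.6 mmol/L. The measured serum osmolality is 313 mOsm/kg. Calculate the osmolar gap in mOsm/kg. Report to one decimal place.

Calculated osmolality = 2·Na + glucose/18 + urea
= 2·133 + 662/18 + 8.6
= 266 + 36.78 + 8.60
= 311.38 mOsm/kg ≈ 311.4 mOsm/kg
Osmolar gap = measured − calculated = 313 − 311.4 = 1.6 mOsm/kg

1.6 mOsm/kg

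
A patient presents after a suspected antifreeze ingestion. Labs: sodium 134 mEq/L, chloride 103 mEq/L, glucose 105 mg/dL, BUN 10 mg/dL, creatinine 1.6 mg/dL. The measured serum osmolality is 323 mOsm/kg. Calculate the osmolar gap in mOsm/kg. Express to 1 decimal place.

Calculated osmolality = 2·Na + glucose/18 + BUN/2.8
= 2·134 + 105/18 + 10/2.8
= 268 + 5.83 + 3.57
= 277.4 mOsm/kg ≈ 277.4 mOsm/kg
Osmolar gap = measured − calculated = 323 − 277.4 = 45.6 mOsm/kg

45.6 mOsm/kg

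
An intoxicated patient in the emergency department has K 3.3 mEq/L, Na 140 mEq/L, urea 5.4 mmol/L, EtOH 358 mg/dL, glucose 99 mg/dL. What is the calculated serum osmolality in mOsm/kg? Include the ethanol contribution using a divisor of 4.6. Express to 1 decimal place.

368.7 mOsm/kg

Calculated osmolality = 2·Na + glucose/18 + urea + ethanol/4.6
= 2·140 + 99/18 + 5.4 + 358/4.6
= 280 + 5.50 + 5.40 + 77.83
= 368.73 mOsm/kg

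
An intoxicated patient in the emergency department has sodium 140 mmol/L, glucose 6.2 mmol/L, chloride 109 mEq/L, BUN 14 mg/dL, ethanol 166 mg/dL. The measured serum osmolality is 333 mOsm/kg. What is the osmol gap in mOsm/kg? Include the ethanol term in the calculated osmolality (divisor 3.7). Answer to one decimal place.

-3.1 mOsm/kg

Calculated osmolality = 2·Na + glucose + BUN/2.8 + ethanol/3.7
= 2·140 + 6.2 + 14/2.8 + 166/3.7
= 280 + 6.20 + 5 + 44.86
= 336.06 mOsm/kg ≈ 336.1 mOsm/kg
Osmolar gap = measured − calculated = 333 − 336.1 = -3.1 mOsm/kg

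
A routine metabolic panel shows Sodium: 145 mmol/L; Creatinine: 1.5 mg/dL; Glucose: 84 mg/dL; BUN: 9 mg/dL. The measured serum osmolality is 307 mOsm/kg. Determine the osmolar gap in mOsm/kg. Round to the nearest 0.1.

Calculated osmolality = 2·Na + glucose/18 + BUN/2.8
= 2·145 + 84/18 + 9/2.8
= 290 + 4.67 + 3.21
= 297.88 mOsm/kg ≈ 297.9 mOsm/kg
Osmolar gap = measured − calculated = 307 − 297.9 = 9.1 mOsm/kg

9.1 mOsm/kg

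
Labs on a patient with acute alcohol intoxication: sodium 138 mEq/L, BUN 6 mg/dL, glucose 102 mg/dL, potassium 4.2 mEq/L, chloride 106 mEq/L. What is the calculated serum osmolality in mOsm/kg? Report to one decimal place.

Calculated osmolality = 2·Na + glucose/18 + BUN/2.8
= 2·138 + 102/18 + 6/2.8
= 276 + 5.67 + 2.14
= 283.81 mOsm/kg

283.8 mOsm/kg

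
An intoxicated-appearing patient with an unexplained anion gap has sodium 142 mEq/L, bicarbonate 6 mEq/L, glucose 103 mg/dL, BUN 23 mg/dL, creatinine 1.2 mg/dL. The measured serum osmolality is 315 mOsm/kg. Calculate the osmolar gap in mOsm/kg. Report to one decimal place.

17.1 mOsm/kg

Calculated osmolality = 2·Na + glucose/18 + BUN/2.8
= 2·142 + 103/18 + 23/2.8
= 284 + 5.72 + 8.21
= 297.93 mOsm/kg ≈ 297.9 mOsm/kg
Osmolar gap = measured − calculated = 315 − 297.9 = 17.1 mOsm/kg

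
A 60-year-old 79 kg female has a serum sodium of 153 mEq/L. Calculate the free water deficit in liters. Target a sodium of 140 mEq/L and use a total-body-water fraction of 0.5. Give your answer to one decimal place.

TBW = 0.5 · 79 = 39.5 L
Free water deficit = TBW · (Na/140 − 1)
= 39.5 · (153/140 − 1)
= 39.5 · 0.0929
= 3.67 L

3.7 L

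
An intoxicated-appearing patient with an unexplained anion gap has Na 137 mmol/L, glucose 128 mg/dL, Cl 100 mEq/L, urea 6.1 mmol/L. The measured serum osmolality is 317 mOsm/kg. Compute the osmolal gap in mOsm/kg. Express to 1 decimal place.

29.8 mOsm/kg

Calculated osmolality = 2·Na + glucose/18 + urea
= 2·137 + 128/18 + 6.1
= 274 + 7.11 + 6.10
= 287.21 mOsm/kg ≈ 287.2 mOsm/kg
Osmolar gap = measured − calculated = 317 − 287.2 = 29.8 mOsm/kg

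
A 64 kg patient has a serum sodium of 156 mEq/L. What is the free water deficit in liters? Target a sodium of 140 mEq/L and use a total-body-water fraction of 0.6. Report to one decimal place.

TBW = 0.6 · 64 = 38.4 L
Free water deficit = TBW · (Na/140 − 1)
= 38.4 · (156/140 − 1)
= 38.4 · 0.1143
= 4.39 L

4.4 L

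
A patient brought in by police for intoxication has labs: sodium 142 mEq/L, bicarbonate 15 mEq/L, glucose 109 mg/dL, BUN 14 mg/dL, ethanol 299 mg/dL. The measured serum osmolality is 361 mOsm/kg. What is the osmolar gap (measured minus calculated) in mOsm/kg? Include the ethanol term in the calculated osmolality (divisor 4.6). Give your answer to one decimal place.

0.9 mOsm/kg

Calculated osmolality = 2·Na + glucose/18 + BUN/2.8 + ethanol/4.6
= 2·142 + 109/18 + 14/2.8 + 299/4.6
= 284 + 6.06 + 5 + 65
= 360.06 mOsm/kg ≈ 360.1 mOsm/kg
Osmolar gap = measured − calculated = 361 − 360.1 = 0.9 mOsm/kg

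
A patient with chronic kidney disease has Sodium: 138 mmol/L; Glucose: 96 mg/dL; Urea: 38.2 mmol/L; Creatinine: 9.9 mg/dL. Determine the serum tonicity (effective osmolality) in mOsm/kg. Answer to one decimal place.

281.3 mOsm/kg

Effective osmolality excludes urea (freely permeant across cell membranes):
2·Na + glucose/18
= 2·138 + 96/18
= 276 + 5.33
= 281.33 mOsm/kg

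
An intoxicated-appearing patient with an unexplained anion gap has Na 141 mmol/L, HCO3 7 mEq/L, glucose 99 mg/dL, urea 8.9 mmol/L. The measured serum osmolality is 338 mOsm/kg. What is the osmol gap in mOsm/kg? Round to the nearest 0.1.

Calculated osmolality = 2·Na + glucose/18 + urea
= 2·141 + 99/18 + 8.9
= 282 + 5.50 + 8.90
= 296.4 mOsm/kg ≈ 296.4 mOsm/kg
Osmolar gap = measured − calculated = 338 − 296.4 = 41.6 mOsm/kg

41.6 mOsm/kg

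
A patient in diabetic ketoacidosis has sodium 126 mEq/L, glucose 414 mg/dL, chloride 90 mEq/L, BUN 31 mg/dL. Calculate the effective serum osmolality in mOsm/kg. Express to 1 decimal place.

275.0 mOsm/kg

Effective osmolality excludes urea (freely permeant across cell membranes):
2·Na + glucose/18
= 2·126 + 414/18
= 252 + 23
= 275 mOsm/kg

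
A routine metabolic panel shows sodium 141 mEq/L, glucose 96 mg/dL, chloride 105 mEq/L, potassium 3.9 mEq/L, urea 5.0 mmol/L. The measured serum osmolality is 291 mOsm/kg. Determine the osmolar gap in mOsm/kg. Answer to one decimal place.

Calculated osmolality = 2·Na + glucose/18 + urea
= 2·141 + 96/18 + 5
= 282 + 5.33 + 5
= 292.33 mOsm/kg ≈ 292.3 mOsm/kg
Osmolar gap = measured − calculated = 291 − 292.3 = -1.3 mOsm/kg

-1.3 mOsm/kg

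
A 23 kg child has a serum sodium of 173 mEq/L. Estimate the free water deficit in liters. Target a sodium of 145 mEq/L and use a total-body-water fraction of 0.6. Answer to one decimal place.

2.7 L

TBW = 0.6 · 23 = 13.8 L
Free water deficit = TBW · (Na/145 − 1)
= 13.8 · (173/145 − 1)
= 13.8 · 0.1931
= 2.66 L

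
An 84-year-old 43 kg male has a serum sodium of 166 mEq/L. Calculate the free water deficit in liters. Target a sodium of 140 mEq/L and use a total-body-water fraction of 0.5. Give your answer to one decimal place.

4.0 L

TBW = 0.5 · 43 = 21.5 L
Free water deficit = TBW · (Na/140 − 1)
= 21.5 · (166/140 − 1)
= 21.5 · 0.1857
= 3.99 L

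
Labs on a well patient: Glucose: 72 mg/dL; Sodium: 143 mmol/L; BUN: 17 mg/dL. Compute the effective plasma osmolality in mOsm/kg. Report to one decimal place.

290.0 mOsm/kg

Effective osmolality excludes urea (freely permeant across cell membranes):
2·Na + glucose/18
= 2·143 + 72/18
= 286 + 4
= 290 mOsm/kg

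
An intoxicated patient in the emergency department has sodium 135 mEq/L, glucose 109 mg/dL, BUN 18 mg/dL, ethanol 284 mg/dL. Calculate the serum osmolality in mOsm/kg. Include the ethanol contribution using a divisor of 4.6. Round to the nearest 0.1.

Calculated osmolality = 2·Na + glucose/18 + BUN/2.8 + ethanol/4.6
= 2·135 + 109/18 + 18/2.8 + 284/4.6
= 270 + 6.06 + 6.43 + 61.74
= 344.23 mOsm/kg

344.2 mOsm/kg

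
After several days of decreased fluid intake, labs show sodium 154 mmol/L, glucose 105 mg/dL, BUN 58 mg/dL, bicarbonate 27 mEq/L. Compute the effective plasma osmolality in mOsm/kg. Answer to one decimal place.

Effective osmolality excludes urea (freely permeant across cell membranes):
2·Na + glucose/18
= 2·154 + 105/18
= 308 + 5.83
= 313.83 mOsm/kg

313.8 mOsm/kg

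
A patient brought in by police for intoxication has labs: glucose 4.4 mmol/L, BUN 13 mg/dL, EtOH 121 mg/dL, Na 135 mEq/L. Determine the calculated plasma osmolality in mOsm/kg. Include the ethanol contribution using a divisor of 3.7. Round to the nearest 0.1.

311.7 mOsm/kg

Calculated osmolality = 2·Na + glucose + BUN/2.8 + ethanol/3.7
= 2·135 + 4.4 + 13/2.8 + 121/3.7
= 270 + 4.40 + 4.64 + 32.70
= 311.74 mOsm/kg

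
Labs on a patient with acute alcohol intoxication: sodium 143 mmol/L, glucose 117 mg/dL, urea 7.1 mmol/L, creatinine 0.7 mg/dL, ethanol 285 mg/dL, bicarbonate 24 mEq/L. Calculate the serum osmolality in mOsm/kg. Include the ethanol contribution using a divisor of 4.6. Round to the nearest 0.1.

361.6 mOsm/kg

Calculated osmolality = 2·Na + glucose/18 + urea + ethanol/4.6
= 2·143 + 117/18 + 7.1 + 285/4.6
= 286 + 6.50 + 7.10 + 61.96
= 361.56 mOsm/kg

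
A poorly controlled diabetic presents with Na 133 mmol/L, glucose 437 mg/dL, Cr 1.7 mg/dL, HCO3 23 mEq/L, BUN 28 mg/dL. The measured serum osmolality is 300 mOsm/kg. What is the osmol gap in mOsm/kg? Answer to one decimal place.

Calculated osmolality = 2·Na + glucose/18 + BUN/2.8
= 2·133 + 437/18 + 28/2.8
= 266 + 24.28 + 10
= 300.28 mOsm/kg ≈ 300.3 mOsm/kg
Osmolar gap = measured − calculated = 300 − 300.3 = -0.3 mOsm/kg

-0.3 mOsm/kg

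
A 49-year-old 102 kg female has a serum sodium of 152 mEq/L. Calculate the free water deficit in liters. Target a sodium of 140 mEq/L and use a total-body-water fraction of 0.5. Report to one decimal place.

4.4 L

TBW = 0.5 · 102 = 51 L
Free water deficit = TBW · (Na/140 − 1)
= 51 · (152/140 − 1)
= 51 · 0.0857
= 4.37 L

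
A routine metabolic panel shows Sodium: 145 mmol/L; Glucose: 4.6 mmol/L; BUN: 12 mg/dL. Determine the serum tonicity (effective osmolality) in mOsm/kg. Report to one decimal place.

294.6 mOsm/kg

Effective osmolality excludes urea (freely permeant across cell membranes):
2·Na + glucose
= 2·145 + 4.6
= 290 + 4.6
= 294.6 mOsm/kg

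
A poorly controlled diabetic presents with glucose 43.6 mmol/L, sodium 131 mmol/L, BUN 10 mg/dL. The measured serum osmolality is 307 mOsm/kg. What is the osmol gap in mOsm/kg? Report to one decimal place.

-2.2 mOsm/kg

Calculated osmolality = 2·Na + glucose + BUN/2.8
= 2·131 + 43.6 + 10/2.8
= 262 + 43.60 + 3.57
= 309.17 mOsm/kg ≈ 309.2 mOsm/kg
Osmolar gap = measured − calculated = 307 − 309.2 = -2.2 mOsm/kg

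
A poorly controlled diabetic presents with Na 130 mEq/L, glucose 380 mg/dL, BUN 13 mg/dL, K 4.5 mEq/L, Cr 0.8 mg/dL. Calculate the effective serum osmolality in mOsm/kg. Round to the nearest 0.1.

Effective osmolality excludes urea (freely permeant across cell membranes):
2·Na + glucose/18
= 2·130 + 380/18
= 260 + 21.11
= 281.11 mOsm/kg

281.1 mOsm/kg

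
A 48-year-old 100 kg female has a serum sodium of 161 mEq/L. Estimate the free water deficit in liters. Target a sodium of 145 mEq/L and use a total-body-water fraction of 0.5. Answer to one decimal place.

5.5 L

TBW = 0.5 · 100 = 50 L
Free water deficit = TBW · (Na/145 − 1)
= 50 · (161/145 − 1)
= 50 · 0.1103
= 5.51 L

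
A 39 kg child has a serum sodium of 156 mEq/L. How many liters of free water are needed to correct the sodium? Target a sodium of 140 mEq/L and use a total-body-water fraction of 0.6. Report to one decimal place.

TBW = 0.6 · 39 = 23.4 L
Free water deficit = TBW · (Na/140 − 1)
= 23.4 · (156/140 − 1)
= 23.4 · 0.1143
= 2.67 L

2.7 L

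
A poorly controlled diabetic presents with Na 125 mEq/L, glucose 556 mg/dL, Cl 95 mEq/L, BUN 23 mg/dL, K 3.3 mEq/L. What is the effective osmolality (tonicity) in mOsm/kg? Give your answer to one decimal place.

Effective osmolality excludes urea (freely permeant across cell membranes):
2·Na + glucose/18
= 2·125 + 556/18
= 250 + 30.89
= 280.89 mOsm/kg

280.9 mOsm/kg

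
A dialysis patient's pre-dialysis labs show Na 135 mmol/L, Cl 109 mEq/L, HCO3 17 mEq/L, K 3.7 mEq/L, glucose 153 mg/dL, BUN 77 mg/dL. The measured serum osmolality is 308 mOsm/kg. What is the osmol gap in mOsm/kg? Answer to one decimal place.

Calculated osmolality = 2·Na + glucose/18 + BUN/2.8
= 2·135 + 153/18 + 77/2.8
= 270 + 8.50 + 27.50
= 306 mOsm/kg ≈ 306.0 mOsm/kg
Osmolar gap = measured − calculated = 308 − 306.0 = 2.0 mOsm/kg

2.0 mOsm/kg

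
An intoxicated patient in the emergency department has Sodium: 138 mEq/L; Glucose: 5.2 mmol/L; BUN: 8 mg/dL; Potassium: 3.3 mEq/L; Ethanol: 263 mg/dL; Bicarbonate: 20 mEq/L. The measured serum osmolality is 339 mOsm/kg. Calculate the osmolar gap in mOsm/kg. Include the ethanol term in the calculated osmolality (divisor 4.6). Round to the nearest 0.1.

-2.2 mOsm/kg

Calculated osmolality = 2·Na + glucose + BUN/2.8 + ethanol/4.6
= 2·138 + 5.2 + 8/2.8 + 263/4.6
= 276 + 5.20 + 2.86 + 57.17
= 341.23 mOsm/kg ≈ 341.2 mOsm/kg
Osmolar gap = measured − calculated = 339 − 341.2 = -2.2 mOsm/kg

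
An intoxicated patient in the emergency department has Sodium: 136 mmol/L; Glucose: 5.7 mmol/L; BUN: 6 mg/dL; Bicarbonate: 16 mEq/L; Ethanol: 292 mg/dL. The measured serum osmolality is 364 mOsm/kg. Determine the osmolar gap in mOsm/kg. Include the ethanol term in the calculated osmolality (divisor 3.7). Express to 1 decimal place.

Calculated osmolality = 2·Na + glucose + BUN/2.8 + ethanol/3.7
= 2·136 + 5.7 + 6/2.8 + 292/3.7
= 272 + 5.70 + 2.14 + 78.92
= 358.76 mOsm/kg ≈ 358.8 mOsm/kg
Osmolar gap = measured − calculated = 364 − 358.8 = 5.2 mOsm/kg

5.2 mOsm/kg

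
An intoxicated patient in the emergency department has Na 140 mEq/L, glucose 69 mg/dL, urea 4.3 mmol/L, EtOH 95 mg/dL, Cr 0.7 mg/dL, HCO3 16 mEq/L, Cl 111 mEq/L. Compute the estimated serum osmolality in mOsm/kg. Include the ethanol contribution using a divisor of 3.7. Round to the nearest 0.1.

Calculated osmolality = 2·Na + glucose/18 + urea + ethanol/3.7
= 2·140 + 69/18 + 4.3 + 95/3.7
= 280 + 3.83 + 4.30 + 25.68
= 313.81 mOsm/kg

313.8 mOsm/kg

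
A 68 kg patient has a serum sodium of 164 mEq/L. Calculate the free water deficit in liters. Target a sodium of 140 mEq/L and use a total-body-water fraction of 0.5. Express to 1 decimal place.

TBW = 0.5 · 68 = 34 L
Free water deficit = TBW · (Na/140 − 1)
= 34 · (164/140 − 1)
= 34 · 0.1714
= 5.83 L

5.8 L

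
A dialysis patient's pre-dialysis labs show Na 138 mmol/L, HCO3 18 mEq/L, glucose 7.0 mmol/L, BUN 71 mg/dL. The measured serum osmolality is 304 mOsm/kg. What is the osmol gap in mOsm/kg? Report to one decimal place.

-4.4 mOsm/kg

Calculated osmolality = 2·Na + glucose + BUN/2.8
= 2·138 + 7 + 71/2.8
= 276 + 7 + 25.36
= 308.36 mOsm/kg ≈ 308.4 mOsm/kg
Osmolar gap = measured − calculated = 304 − 308.4 = -4.4 mOsm/kg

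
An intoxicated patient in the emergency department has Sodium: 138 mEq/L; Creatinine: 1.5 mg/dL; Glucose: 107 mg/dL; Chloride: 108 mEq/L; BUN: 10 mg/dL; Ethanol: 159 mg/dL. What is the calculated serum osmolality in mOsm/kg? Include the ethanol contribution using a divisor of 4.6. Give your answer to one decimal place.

Calculated osmolality = 2·Na + glucose/18 + BUN/2.8 + ethanol/4.6
= 2·138 + 107/18 + 10/2.8 + 159/4.6
= 276 + 5.94 + 3.57 + 34.57
= 320.08 mOsm/kg

320.1 mOsm/kg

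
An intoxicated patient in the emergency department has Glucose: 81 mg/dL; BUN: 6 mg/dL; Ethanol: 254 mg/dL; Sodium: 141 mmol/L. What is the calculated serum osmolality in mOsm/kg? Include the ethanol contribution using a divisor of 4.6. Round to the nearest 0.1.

343.9 mOsm/kg

Calculated osmolality = 2·Na + glucose/18 + BUN/2.8 + ethanol/4.6
= 2·141 + 81/18 + 6/2.8 + 254/4.6
= 282 + 4.50 + 2.14 + 55.22
= 343.86 mOsm/kg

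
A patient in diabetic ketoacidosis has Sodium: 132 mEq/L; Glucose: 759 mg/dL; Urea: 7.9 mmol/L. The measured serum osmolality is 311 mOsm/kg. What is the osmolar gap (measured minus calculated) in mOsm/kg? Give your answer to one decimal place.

Calculated osmolality = 2·Na + glucose/18 + urea
= 2·132 + 759/18 + 7.9
= 264 + 42.17 + 7.90
= 314.07 mOsm/kg ≈ 314.1 mOsm/kg
Osmolar gap = measured − calculated = 311 − 314.1 = -3.1 mOsm/kg

-3.1 mOsm/kg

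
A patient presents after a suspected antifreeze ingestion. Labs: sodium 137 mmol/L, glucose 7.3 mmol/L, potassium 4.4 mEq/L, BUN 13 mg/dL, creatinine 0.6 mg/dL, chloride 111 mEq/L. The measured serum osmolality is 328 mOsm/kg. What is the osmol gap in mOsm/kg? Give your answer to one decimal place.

42.1 mOsm/kg

Calculated osmolality = 2·Na + glucose + BUN/2.8
= 2·137 + 7.3 + 13/2.8
= 274 + 7.30 + 4.64
= 285.94 mOsm/kg ≈ 285.9 mOsm/kg
Osmolar gap = measured − calculated = 328 − 285.9 = 42.1 mOsm/kg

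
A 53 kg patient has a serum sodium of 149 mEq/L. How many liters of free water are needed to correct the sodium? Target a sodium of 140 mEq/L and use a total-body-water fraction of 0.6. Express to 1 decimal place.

TBW = 0.6 · 53 = 31.8 L
Free water deficit = TBW · (Na/140 − 1)
= 31.8 · (149/140 − 1)
= 31.8 · 0.0643
= 2.04 L

2.0 L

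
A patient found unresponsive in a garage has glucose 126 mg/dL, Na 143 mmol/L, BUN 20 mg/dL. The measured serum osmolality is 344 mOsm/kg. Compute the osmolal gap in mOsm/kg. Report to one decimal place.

Calculated osmolality = 2·Na + glucose/18 + BUN/2.8
= 2·143 + 126/18 + 20/2.8
= 286 + 7 + 7.14
= 300.14 mOsm/kg ≈ 300.1 mOsm/kg
Osmolar gap = measured − calculated = 344 − 300.1 = 43.9 mOsm/kg

43.9 mOsm/kg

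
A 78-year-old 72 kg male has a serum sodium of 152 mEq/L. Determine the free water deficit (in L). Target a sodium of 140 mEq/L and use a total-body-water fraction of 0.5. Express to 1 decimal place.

TBW = 0.5 · 72 = 36 L
Free water deficit = TBW · (Na/140 − 1)
= 36 · (152/140 − 1)
= 36 · 0.0857
= 3.09 L

3.1 L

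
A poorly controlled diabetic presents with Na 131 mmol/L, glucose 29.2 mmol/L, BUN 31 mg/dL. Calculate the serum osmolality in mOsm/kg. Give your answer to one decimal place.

Calculated osmolality = 2·Na + glucose + BUN/2.8
= 2·131 + 29.2 + 31/2.8
= 262 + 29.20 + 11.07
= 302.27 mOsm/kg

302.3 mOsm/kg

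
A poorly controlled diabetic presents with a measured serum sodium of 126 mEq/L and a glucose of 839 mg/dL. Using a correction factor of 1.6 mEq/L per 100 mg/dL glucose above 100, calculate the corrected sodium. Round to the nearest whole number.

Corrected Na = measured Na + 1.6 · (glucose − 100)/100
= 126 + 1.6 · (839 − 100)/100
= 126 + 11.8
= 137.8 mEq/L

138 mEq/L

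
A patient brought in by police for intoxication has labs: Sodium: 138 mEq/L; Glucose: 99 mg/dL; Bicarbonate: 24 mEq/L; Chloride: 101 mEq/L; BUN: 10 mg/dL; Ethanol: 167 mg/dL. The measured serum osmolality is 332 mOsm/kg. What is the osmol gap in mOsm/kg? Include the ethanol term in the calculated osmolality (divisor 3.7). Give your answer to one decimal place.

1.8 mOsm/kg

Calculated osmolality = 2·Na + glucose/18 + BUN/2.8 + ethanol/3.7
= 2·138 + 99/18 + 10/2.8 + 167/3.7
= 276 + 5.50 + 3.57 + 45.14
= 330.21 mOsm/kg ≈ 330.2 mOsm/kg
Osmolar gap = measured − calculated = 332 − 330.2 = 1.8 mOsm/kg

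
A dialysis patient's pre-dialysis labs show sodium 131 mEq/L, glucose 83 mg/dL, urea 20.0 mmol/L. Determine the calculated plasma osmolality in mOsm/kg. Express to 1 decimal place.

286.6 mOsm/kg

Calculated osmolality = 2·Na + glucose/18 + urea
= 2·131 + 83/18 + 20
= 262 + 4.61 + 20
= 286.61 mOsm/kg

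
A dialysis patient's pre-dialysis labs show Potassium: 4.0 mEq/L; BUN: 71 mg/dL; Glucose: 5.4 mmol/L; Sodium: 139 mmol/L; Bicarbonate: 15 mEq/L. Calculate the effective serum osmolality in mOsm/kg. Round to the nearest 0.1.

Effective osmolality excludes urea (freely permeant across cell membranes):
2·Na + glucose
= 2·139 + 5.4
= 278 + 5.4
= 283.4 mOsm/kg

283.4 mOsm/kg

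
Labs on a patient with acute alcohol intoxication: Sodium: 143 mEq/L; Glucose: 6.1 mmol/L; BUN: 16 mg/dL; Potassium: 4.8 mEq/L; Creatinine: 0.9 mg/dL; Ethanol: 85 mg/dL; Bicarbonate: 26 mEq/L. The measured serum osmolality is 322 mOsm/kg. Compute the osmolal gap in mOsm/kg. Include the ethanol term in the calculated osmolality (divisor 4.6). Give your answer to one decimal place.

5.7 mOsm/kg

Calculated osmolality = 2·Na + glucose + BUN/2.8 + ethanol/4.6
= 2·143 + 6.1 + 16/2.8 + 85/4.6
= 286 + 6.10 + 5.71 + 18.48
= 316.29 mOsm/kg ≈ 316.3 mOsm/kg
Osmolar gap = measured − calculated = 322 − 316.3 = 5.7 mOsm/kg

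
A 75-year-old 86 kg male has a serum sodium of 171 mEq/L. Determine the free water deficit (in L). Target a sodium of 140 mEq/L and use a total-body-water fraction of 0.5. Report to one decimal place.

TBW = 0.5 · 86 = 43 L
Free water deficit = TBW · (Na/140 − 1)
= 43 · (171/140 − 1)
= 43 · 0.2214
= 9.52 L

9.5 L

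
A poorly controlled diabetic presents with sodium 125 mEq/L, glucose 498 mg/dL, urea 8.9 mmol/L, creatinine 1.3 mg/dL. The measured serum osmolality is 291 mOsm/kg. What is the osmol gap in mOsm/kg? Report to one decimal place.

Calculated osmolality = 2·Na + glucose/18 + urea
= 2·125 + 498/18 + 8.9
= 250 + 27.67 + 8.90
= 286.57 mOsm/kg ≈ 286.6 mOsm/kg
Osmolar gap = measured − calculated = 291 − 286.6 = 4.4 mOsm/kg

4.4 mOsm/kg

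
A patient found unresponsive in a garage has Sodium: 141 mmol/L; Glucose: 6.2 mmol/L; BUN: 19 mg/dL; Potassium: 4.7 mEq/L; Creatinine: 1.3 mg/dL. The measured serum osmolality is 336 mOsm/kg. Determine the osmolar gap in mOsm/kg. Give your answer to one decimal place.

41.0 mOsm/kg

Calculated osmolality = 2·Na + glucose + BUN/2.8
= 2·141 + 6.2 + 19/2.8
= 282 + 6.20 + 6.79
= 294.99 mOsm/kg ≈ 295.0 mOsm/kg
Osmolar gap = measured − calculated = 336 − 295.0 = 41.0 mOsm/kg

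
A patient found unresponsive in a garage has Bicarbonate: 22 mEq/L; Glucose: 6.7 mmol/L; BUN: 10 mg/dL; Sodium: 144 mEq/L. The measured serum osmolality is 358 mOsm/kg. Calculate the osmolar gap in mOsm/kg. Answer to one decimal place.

59.7 mOsm/kg

Calculated osmolality = 2·Na + glucose + BUN/2.8
= 2·144 + 6.7 + 10/2.8
= 288 + 6.70 + 3.57
= 298.27 mOsm/kg ≈ 298.3 mOsm/kg
Osmolar gap = measured − calculated = 358 − 298.3 = 59.7 mOsm/kg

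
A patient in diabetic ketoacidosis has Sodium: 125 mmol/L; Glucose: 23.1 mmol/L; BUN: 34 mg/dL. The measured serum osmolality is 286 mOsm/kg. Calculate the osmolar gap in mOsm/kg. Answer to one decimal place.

Calculated osmolality = 2·Na + glucose + BUN/2.8
= 2·125 + 23.1 + 34/2.8
= 250 + 23.10 + 12.14
= 285.24 mOsm/kg ≈ 285.2 mOsm/kg
Osmolar gap = measured − calculated = 286 − 285.2 = 0.8 mOsm/kg

0.8 mOsm/kg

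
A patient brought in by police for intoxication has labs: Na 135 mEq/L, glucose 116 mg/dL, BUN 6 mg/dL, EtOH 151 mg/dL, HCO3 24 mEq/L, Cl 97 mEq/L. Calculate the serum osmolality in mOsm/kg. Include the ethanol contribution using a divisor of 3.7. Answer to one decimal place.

319.4 mOsm/kg

Calculated osmolality = 2·Na + glucose/18 + BUN/2.8 + ethanol/3.7
= 2·135 + 116/18 + 6/2.8 + 151/3.7
= 270 + 6.44 + 2.14 + 40.81
= 319.39 mOsm/kg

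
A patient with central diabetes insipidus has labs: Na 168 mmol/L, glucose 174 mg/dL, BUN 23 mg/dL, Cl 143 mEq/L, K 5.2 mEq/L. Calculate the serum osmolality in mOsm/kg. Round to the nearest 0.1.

Calculated osmolality = 2·Na + glucose/18 + BUN/2.8
= 2·168 + 174/18 + 23/2.8
= 336 + 9.67 + 8.21
= 353.88 mOsm/kg

353.9 mOsm/kg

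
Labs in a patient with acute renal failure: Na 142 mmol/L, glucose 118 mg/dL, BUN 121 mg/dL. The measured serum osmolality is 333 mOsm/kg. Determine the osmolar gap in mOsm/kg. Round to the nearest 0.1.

-0.8 mOsm/kg

Calculated osmolality = 2·Na + glucose/18 + BUN/2.8
= 2·142 + 118/18 + 121/2.8
= 284 + 6.56 + 43.21
= 333.77 mOsm/kg ≈ 333.8 mOsm/kg
Osmolar gap = measured − calculated = 333 − 333.8 = -0.8 mOsm/kg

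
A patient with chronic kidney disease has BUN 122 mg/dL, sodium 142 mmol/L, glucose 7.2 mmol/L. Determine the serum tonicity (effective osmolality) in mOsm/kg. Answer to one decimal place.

291.2 mOsm/kg

Effective osmolality excludes urea (freely permeant across cell membranes):
2·Na + glucose
= 2·142 + 7.2
= 284 + 7.2
= 291.2 mOsm/kg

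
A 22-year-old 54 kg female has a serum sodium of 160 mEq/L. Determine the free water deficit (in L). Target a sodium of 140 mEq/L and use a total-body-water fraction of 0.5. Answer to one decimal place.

3.9 L

TBW = 0.5 · 54 = 27 L
Free water deficit = TBW · (Na/140 − 1)
= 27 · (160/140 − 1)
= 27 · 0.1429
= 3.86 L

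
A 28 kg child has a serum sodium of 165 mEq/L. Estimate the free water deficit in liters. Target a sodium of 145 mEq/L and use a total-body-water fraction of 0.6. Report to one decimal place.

2.3 L

TBW = 0.6 · 28 = 16.8 L
Free water deficit = TBW · (Na/145 − 1)
= 16.8 · (165/145 − 1)
= 16.8 · 0.1379
= 2.32 L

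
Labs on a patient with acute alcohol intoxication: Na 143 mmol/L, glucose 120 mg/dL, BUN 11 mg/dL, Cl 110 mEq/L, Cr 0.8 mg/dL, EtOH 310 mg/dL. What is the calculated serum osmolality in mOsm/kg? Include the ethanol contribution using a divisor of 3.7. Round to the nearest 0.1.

Calculated osmolality = 2·Na + glucose/18 + BUN/2.8 + ethanol/3.7
= 2·143 + 120/18 + 11/2.8 + 310/3.7
= 286 + 6.67 + 3.93 + 83.78
= 380.38 mOsm/kg

380.4 mOsm/kg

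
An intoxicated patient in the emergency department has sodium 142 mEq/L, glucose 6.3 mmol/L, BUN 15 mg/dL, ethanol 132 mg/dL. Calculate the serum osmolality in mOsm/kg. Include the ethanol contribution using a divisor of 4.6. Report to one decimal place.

324.4 mOsm/kg

Calculated osmolality = 2·Na + glucose + BUN/2.8 + ethanol/4.6
= 2·142 + 6.3 + 15/2.8 + 132/4.6
= 284 + 6.30 + 5.36 + 28.70
= 324.36 mOsm/kg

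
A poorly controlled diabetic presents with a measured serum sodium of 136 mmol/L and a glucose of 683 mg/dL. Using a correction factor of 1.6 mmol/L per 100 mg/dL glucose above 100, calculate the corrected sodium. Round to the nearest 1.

Corrected Na = measured Na + 1.6 · (glucose − 100)/100
= 136 + 1.6 · (683 − 100)/100
= 136 + 9.3
= 145.3 mmol/L

145 mmol/L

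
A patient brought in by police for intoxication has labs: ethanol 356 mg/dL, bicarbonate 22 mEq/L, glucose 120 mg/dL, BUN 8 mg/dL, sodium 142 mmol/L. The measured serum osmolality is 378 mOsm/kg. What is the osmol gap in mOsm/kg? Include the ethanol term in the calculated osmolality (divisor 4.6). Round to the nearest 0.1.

7.1 mOsm/kg

Calculated osmolality = 2·Na + glucose/18 + BUN/2.8 + ethanol/4.6
= 2·142 + 120/18 + 8/2.8 + 356/4.6
= 284 + 6.67 + 2.86 + 77.39
= 370.92 mOsm/kg ≈ 370.9 mOsm/kg
Osmolar gap = measured − calculated = 378 − 370.9 = 7.1 mOsm/kg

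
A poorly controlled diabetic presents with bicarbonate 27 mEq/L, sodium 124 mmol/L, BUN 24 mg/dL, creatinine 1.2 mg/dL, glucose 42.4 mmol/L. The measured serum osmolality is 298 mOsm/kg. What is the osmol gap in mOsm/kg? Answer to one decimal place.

Calculated osmolality = 2·Na + glucose + BUN/2.8
= 2·124 + 42.4 + 24/2.8
= 248 + 42.40 + 8.57
= 298.97 mOsm/kg ≈ 299.0 mOsm/kg
Osmolar gap = measured − calculated = 298 − 299.0 = -1.0 mOsm/kg

-1.0 mOsm/kg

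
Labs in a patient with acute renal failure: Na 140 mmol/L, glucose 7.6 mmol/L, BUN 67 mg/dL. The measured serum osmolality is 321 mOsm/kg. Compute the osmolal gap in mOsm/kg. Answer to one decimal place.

Calculated osmolality = 2·Na + glucose + BUN/2.8
= 2·140 + 7.6 + 67/2.8
= 280 + 7.60 + 23.93
= 311.53 mOsm/kg ≈ 311.5 mOsm/kg
Osmolar gap = measured − calculated = 321 − 311.5 = 9.5 mOsm/kg

9.5 mOsm/kg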